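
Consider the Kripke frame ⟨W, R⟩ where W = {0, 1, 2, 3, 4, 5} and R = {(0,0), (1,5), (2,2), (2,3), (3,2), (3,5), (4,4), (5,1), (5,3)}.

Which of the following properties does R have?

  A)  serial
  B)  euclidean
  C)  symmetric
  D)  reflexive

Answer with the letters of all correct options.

A, C

(A) serial: every world has an R-successor.
(B) not euclidean: 3 R 2 and 3 R 5 but not 2 R 5.
(C) symmetric: every R-edge is matched by its reverse.
(D) not reflexive: not 1 R 1.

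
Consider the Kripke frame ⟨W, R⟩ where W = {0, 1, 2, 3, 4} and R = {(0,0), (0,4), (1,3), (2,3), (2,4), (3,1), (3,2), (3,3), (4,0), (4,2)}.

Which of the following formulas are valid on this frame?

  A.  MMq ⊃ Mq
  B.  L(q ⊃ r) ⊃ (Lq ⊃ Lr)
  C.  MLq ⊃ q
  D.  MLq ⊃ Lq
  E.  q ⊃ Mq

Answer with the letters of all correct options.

R is not reflexive: not 1 R 1.
R is symmetric: every R-edge is matched by its reverse.
R is not transitive: 0 R 4 and 4 R 2 but not 0 R 2.
R is not euclidean: 2 R 3 and 2 R 4 but not 3 R 4.
(A) MMq ⊃ Mq is the dual of axiom 4, which corresponds to transitivity. R is not transitive — not valid.
(B) L(q ⊃ r) ⊃ (Lq ⊃ Lr) is axiom K, valid on every Kripke frame — valid.
(C) MLq ⊃ q (the dual of axiom B) characterises the symmetric frames. R is symmetric — valid.
(D) the dual of axiom 5: valid iff R is euclidean. R is not euclidean — not valid.
(E) the dual of axiom T: valid iff R is reflexive. R is not reflexive — not valid.

B, C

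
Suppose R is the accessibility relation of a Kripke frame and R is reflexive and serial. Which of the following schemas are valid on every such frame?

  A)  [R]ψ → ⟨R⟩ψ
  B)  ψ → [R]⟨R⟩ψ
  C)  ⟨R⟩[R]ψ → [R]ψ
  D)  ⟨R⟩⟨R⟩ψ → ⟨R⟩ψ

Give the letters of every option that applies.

(A) [R]ψ → ⟨R⟩ψ is axiom D, which corresponds to seriality. Every such R is serial — valid.
(B) ψ → [R]⟨R⟩ψ is axiom B, which corresponds to symmetry. Such an R need not be symmetric — not valid.
(C) the dual of axiom 5: valid iff R is euclidean. Such an R need not be euclidean — not valid.
(D) ⟨R⟩⟨R⟩ψ → ⟨R⟩ψ (the dual of axiom 4) characterises the transitive frames. Such an R need not be transitive — not valid.

A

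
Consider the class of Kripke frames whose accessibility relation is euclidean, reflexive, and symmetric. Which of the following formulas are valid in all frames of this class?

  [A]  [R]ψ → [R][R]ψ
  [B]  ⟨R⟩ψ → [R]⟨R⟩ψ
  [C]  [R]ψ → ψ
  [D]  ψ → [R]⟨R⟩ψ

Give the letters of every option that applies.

A relation that is euclidean, reflexive, and symmetric is also serial and transitive.
(A) [R]ψ → [R][R]ψ is axiom 4, which corresponds to transitivity. Every such R is transitive — valid.
(B) axiom 5: valid iff R is euclidean. Every such R is euclidean — valid.
(C) [R]ψ → ψ is axiom T, which corresponds to reflexivity. Every such R is reflexive — valid.
(D) ψ → [R]⟨R⟩ψ (axiom B) characterises the symmetric frames. Every such R is symmetric — valid.

A, B, C, D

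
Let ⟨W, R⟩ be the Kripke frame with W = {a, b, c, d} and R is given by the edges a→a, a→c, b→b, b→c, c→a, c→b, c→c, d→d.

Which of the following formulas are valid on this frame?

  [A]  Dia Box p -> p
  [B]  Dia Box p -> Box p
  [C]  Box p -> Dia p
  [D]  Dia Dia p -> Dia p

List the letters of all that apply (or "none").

R is symmetric: every R-edge is matched by its reverse.
R is not transitive: a R c and c R b but not a R b.
R is not euclidean: c R a and c R b but not a R b.
R is serial: every world has an R-successor.
(A) Dia Box p -> p is the dual of axiom B, which corresponds to symmetry. R is symmetric — valid.
(B) Dia Box p -> Box p (the dual of axiom 5) characterises the euclidean frames. R is not euclidean — not valid.
(C) Box p -> Dia p (axiom D) characterises the serial frames. R is serial — valid.
(D) Dia Dia p -> Dia p (the dual of axiom 4) characterises the transitive frames. R is not transitive — not valid.

A, C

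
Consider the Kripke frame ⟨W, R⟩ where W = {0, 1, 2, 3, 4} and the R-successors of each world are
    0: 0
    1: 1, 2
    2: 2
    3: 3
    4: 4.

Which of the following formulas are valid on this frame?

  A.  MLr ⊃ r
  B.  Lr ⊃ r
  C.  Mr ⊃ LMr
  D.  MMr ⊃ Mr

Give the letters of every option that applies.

B, D

R is reflexive: each world relates to itself.
R is not symmetric: 1 R 2 but not 2 R 1.
R is transitive: R is closed under composition.
R is not euclidean: 1 R 2 and 1 R 1 but not 2 R 1.
(A) the dual of axiom B: valid iff R is symmetric. R is not symmetric — not valid.
(B) Lr ⊃ r is axiom T, which corresponds to reflexivity. R is reflexive — valid.
(C) Mr ⊃ LMr is axiom 5, which corresponds to the euclidean property. R is not euclidean — not valid.
(D) MMr ⊃ Mr (the dual of axiom 4) characterises the transitive frames. R is transitive — valid.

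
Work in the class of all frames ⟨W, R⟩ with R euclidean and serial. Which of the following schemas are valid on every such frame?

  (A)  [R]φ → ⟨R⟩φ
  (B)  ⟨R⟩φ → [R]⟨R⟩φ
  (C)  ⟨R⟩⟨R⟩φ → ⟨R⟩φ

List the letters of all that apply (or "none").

A, B

(A) [R]φ → ⟨R⟩φ is axiom D; it is valid on a frame exactly when R is serial. Every such R is serial, so valid.
(B) axiom 5: valid iff R is euclidean. Every such R is euclidean — valid.
(C) the dual of axiom 4: valid iff R is transitive. Such an R need not be transitive — not valid.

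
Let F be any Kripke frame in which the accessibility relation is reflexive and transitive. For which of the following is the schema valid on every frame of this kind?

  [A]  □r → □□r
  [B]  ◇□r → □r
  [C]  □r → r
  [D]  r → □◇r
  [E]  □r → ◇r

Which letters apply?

A, C, E

Reflexive relations are serial.
(A) axiom 4: valid iff R is transitive. Every such R is transitive — valid.
(B) ◇□r → □r (the dual of axiom 5) characterises the euclidean frames. Such an R need not be euclidean — not valid.
(C) □r → r is axiom T; it is valid on a frame exactly when R is reflexive. Every such R is reflexive, so valid.
(D) axiom B: valid iff R is symmetric. Such an R need not be symmetric — not valid.
(E) □r → ◇r is axiom D; it is valid on a frame exactly when R is serial. Every such R is serial, so valid.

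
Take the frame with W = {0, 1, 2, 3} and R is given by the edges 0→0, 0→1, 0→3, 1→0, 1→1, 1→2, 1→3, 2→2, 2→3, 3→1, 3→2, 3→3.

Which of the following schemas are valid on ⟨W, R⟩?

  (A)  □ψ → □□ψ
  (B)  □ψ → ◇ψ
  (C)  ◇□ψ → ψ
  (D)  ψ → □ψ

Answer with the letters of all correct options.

R is not symmetric: 0 R 3 but not 3 R 0.
R is not transitive: 0 R 1 and 1 R 2 but not 0 R 2.
R is serial: every world has an R-successor.
R is not a subset of the identity: 0 R 1 with 0 ≠ 1.
(A) □ψ → □□ψ is axiom 4, which corresponds to transitivity. R is not transitive — not valid.
(B) □ψ → ◇ψ (axiom D) characterises the serial frames. R is serial — valid.
(C) ◇□ψ → ψ (the dual of axiom B) characterises the symmetric frames. R is not symmetric — not valid.
(D) ψ → □ψ is valid only on frames where every R-edge is a self-loop. Here R ⊄ identity — not valid.

B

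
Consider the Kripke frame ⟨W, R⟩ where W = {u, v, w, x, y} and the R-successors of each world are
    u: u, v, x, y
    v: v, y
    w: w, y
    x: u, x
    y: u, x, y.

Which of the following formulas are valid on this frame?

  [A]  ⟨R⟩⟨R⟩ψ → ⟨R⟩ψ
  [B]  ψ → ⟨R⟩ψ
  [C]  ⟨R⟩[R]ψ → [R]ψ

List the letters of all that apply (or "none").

B

R is reflexive: each world relates to itself.
R is not transitive: v R y and y R u but not v R u.
R is not euclidean: u R v and u R u but not v R u.
(A) ⟨R⟩⟨R⟩ψ → ⟨R⟩ψ (the dual of axiom 4) characterises the transitive frames. R is not transitive — not valid.
(B) ψ → ⟨R⟩ψ (the dual of axiom T) characterises the reflexive frames. R is reflexive — valid.
(C) ⟨R⟩[R]ψ → [R]ψ is the dual of axiom 5, which corresponds to the euclidean property. R is not euclidean — not valid.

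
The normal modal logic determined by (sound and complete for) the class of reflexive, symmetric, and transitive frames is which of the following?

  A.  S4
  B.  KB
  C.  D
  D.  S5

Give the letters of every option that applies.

(A) S4 is determined by the class of reflexive and transitive frames.
(B) KB is determined by the class of symmetric frames.
(C) D is determined by the class of serial frames.
(D) S5 is determined by exactly this class.

D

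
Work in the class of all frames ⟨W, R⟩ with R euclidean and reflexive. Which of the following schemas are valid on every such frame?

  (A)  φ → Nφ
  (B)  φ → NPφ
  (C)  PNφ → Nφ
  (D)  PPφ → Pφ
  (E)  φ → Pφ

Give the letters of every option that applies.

B, C, D, E

A reflexive euclidean relation is also symmetric (from wRw and wRv the euclidean condition gives vRw) and hence transitive; it is an equivalence relation.
(A) φ → Nφ (equivalent to ◇p→p) corresponds to R being a subset of the identity. Such an R need not be a subset of the identity, so not valid.
(B) φ → NPφ is axiom B, which corresponds to symmetry. Every such R is symmetric — valid.
(C) the dual of axiom 5: valid iff R is euclidean. Every such R is euclidean — valid.
(D) PPφ → Pφ is the dual of axiom 4; it is valid on a frame exactly when R is transitive. Every such R is transitive, so valid.
(E) φ → Pφ (the dual of axiom T) characterises the reflexive frames. Every such R is reflexive — valid.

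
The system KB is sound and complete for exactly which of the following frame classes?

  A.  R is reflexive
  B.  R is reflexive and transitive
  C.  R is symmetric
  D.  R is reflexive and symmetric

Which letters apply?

(A) this class determines T (= KT), not KB.
(B) this class determines S4, not KB.
(C) KB is sound and complete for exactly this class.
(D) this class determines B (= KTB), not KB.

C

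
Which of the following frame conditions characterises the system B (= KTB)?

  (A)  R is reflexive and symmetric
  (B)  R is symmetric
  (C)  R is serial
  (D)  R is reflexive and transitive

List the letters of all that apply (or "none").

A

(A) B (= KTB) is sound and complete for exactly this class.
(B) this class determines KB, not B (= KTB).
(C) this class determines D, not B (= KTB).
(D) this class determines S4, not B (= KTB).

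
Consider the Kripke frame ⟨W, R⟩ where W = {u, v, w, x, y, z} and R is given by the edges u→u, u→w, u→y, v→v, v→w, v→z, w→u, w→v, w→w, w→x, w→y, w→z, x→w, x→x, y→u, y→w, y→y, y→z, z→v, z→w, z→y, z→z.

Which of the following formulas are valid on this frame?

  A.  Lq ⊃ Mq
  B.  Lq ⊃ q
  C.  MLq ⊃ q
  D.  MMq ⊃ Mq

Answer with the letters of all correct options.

R is reflexive: each world relates to itself.
R is symmetric: every R-edge is matched by its reverse.
R is not transitive: u R w and w R v but not u R v.
R is serial: every world has an R-successor.
(A) axiom D: valid iff R is serial. R is serial — valid.
(B) axiom T: valid iff R is reflexive. R is reflexive — valid.
(C) MLq ⊃ q is the dual of axiom B, which corresponds to symmetry. R is symmetric — valid.
(D) the dual of axiom 4: valid iff R is transitive. R is not transitive — not valid.

A, B, C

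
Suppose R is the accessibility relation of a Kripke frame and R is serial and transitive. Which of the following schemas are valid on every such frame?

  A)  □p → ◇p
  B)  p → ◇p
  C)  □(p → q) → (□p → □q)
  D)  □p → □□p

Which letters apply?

(A) axiom D: valid iff R is serial. Every such R is serial — valid.
(B) p → ◇p is the dual of axiom T; it is valid on a frame exactly when R is reflexive. Such an R need not be reflexive, so not valid.
(C) □(p → q) → (□p → □q) is the K axiom; it holds on all frames — valid.
(D) axiom 4: valid iff R is transitive. Every such R is transitive — valid.

A, C, D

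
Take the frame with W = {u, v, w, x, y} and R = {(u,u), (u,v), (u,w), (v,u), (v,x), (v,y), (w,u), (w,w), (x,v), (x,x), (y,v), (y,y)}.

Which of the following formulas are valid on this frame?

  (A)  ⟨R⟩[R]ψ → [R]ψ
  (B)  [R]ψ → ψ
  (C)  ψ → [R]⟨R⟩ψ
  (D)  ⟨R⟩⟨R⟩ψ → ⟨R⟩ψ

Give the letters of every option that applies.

R is not reflexive: not v R v.
R is symmetric: every R-edge is matched by its reverse.
R is not transitive: u R v and v R x but not u R x.
R is not euclidean: u R v and u R w but not v R w.
(A) ⟨R⟩[R]ψ → [R]ψ is the dual of axiom 5; it is valid on a frame exactly when R is euclidean. R is not euclidean, so not valid.
(B) [R]ψ → ψ is axiom T, which corresponds to reflexivity. R is not reflexive — not valid.
(C) ψ → [R]⟨R⟩ψ is axiom B, which corresponds to symmetry. R is symmetric — valid.
(D) ⟨R⟩⟨R⟩ψ → ⟨R⟩ψ is the dual of axiom 4; it is valid on a frame exactly when R is transitive. R is not transitive, so not valid.

C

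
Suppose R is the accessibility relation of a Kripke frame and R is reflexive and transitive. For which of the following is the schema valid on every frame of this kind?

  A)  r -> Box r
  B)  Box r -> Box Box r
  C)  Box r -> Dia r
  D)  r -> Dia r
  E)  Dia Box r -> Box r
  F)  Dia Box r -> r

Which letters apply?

Reflexive relations are serial.
(A) r -> Box r is valid only on frames where every R-edge is a self-loop. Such an R need not be a subset of the identity — not valid.
(B) Box r -> Box Box r is axiom 4; it is valid on a frame exactly when R is transitive. Every such R is transitive, so valid.
(C) Box r -> Dia r is axiom D, which corresponds to seriality. Every such R is serial — valid.
(D) r -> Dia r is the dual of axiom T; it is valid on a frame exactly when R is reflexive. Every such R is reflexive, so valid.
(E) Dia Box r -> Box r is the dual of axiom 5; it is valid on a frame exactly when R is euclidean. Such an R need not be euclidean, so not valid.
(F) Dia Box r -> r is the dual of axiom B; it is valid on a frame exactly when R is symmetric. Such an R need not be symmetric, so not valid.

B, C, D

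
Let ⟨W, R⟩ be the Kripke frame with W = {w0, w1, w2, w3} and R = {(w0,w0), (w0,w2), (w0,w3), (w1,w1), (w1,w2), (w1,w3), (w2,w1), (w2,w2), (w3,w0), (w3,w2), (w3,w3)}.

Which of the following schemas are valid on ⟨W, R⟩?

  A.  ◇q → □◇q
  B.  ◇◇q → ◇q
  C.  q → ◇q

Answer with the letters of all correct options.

R is reflexive: each world relates to itself.
R is not transitive: w0 R w2 and w2 R w1 but not w0 R w1.
R is not euclidean: w0 R w2 and w0 R w0 but not w2 R w0.
(A) ◇q → □◇q (axiom 5) characterises the euclidean frames. R is not euclidean — not valid.
(B) ◇◇q → ◇q is the dual of axiom 4; it is valid on a frame exactly when R is transitive. R is not transitive, so not valid.
(C) q → ◇q is the dual of axiom T; it is valid on a frame exactly when R is reflexive. R is reflexive, so valid.

C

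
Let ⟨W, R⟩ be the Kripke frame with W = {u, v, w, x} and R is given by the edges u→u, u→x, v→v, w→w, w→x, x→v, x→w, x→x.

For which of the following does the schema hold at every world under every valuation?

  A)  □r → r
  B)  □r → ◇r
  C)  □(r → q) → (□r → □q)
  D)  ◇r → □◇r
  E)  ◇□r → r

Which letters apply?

A, B, C

R is reflexive: each world relates to itself.
R is not symmetric: u R x but not x R u.
R is not euclidean: u R x and u R u but not x R u.
R is serial: every world has an R-successor.
(A) □r → r (axiom T) characterises the reflexive frames. R is reflexive — valid.
(B) □r → ◇r is axiom D, which corresponds to seriality. R is serial — valid.
(C) □(r → q) → (□r → □q) is the K axiom; it holds on all frames — valid.
(D) ◇r → □◇r is axiom 5; it is valid on a frame exactly when R is euclidean. R is not euclidean, so not valid.
(E) the dual of axiom B: valid iff R is symmetric. R is not symmetric — not valid.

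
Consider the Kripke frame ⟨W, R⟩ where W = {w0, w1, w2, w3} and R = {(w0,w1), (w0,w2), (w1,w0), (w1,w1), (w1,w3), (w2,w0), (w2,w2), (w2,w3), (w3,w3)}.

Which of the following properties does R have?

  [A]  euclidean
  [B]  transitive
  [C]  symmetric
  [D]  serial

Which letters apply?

(A) not euclidean: w0 R w1 and w0 R w2 but not w1 R w2.
(B) not transitive: w0 R w1 and w1 R w0 but not w0 R w0.
(C) not symmetric: w1 R w3 but not w3 R w1.
(D) serial: every world has an R-successor.

D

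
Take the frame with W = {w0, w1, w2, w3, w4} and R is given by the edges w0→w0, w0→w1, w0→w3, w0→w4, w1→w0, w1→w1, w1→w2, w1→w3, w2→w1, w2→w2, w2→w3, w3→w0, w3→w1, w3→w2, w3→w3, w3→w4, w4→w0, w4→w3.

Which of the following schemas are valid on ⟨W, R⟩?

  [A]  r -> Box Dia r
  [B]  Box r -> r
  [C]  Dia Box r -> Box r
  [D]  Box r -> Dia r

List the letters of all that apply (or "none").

R is not reflexive: not w4 R w4.
R is symmetric: every R-edge is matched by its reverse.
R is not euclidean: w0 R w1 and w0 R w4 but not w1 R w4.
R is serial: every world has an R-successor.
(A) r -> Box Dia r is axiom B, which corresponds to symmetry. R is symmetric — valid.
(B) axiom T: valid iff R is reflexive. R is not reflexive — not valid.
(C) Dia Box r -> Box r is the dual of axiom 5; it is valid on a frame exactly when R is euclidean. R is not euclidean, so not valid.
(D) axiom D: valid iff R is serial. R is serial — valid.

A, D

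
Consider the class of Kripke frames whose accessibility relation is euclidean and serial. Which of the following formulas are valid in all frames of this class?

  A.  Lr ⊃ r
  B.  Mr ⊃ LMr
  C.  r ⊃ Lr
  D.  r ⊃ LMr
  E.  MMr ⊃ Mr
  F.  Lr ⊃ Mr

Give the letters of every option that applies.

B, F

(A) Lr ⊃ r (axiom T) characterises the reflexive frames. Such an R need not be reflexive — not valid.
(B) axiom 5: valid iff R is euclidean. Every such R is euclidean — valid.
(C) r ⊃ Lr is equivalent to ◇p→p; it holds exactly when R ⊆ identity. Such an R need not be a subset of the identity — not valid.
(D) r ⊃ LMr is axiom B, which corresponds to symmetry. Such an R need not be symmetric — not valid.
(E) MMr ⊃ Mr is the dual of axiom 4, which corresponds to transitivity. Such an R need not be transitive — not valid.
(F) axiom D: valid iff R is serial. Every such R is serial — valid.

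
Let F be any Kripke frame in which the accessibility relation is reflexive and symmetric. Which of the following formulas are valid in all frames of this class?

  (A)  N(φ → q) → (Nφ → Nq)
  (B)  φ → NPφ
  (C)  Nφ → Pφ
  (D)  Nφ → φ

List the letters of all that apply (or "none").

A, B, C, D

Reflexive relations are serial.
(A) N(φ → q) → (Nφ → Nq) is axiom K, valid on every Kripke frame — valid.
(B) φ → NPφ is axiom B, which corresponds to symmetry. Every such R is symmetric — valid.
(C) axiom D: valid iff R is serial. Every such R is serial — valid.
(D) axiom T: valid iff R is reflexive. Every such R is reflexive — valid.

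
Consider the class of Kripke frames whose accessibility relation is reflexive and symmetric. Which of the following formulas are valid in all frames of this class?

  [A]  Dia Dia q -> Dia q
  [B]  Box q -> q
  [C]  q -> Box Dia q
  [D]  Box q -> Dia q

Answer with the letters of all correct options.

Reflexive relations are serial.
(A) the dual of axiom 4: valid iff R is transitive. Such an R need not be transitive — not valid.
(B) axiom T: valid iff R is reflexive. Every such R is reflexive — valid.
(C) q -> Box Dia q (axiom B) characterises the symmetric frames. Every such R is symmetric — valid.
(D) Box q -> Dia q is axiom D; it is valid on a frame exactly when R is serial. Every such R is serial, so valid.

B, C, D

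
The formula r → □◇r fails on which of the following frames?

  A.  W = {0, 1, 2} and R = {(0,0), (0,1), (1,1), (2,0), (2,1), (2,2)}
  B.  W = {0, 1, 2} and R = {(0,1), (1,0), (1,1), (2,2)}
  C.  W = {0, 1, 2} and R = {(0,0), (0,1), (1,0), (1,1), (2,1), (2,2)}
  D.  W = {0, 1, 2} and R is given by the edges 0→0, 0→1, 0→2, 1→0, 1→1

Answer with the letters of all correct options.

A, C, D

The schema r → □◇r is axiom B; it is valid on a frame iff R is symmetric.
(A) R is not symmetric (0 R 1 but not 1 R 0), so the schema fails here.
(B) R is symmetric (every R-edge is matched by its reverse), so the schema is valid here.
(C) R is not symmetric (2 R 1 but not 1 R 2), so the schema fails here.
(D) R is not symmetric (0 R 2 but not 2 R 0), so the schema fails here.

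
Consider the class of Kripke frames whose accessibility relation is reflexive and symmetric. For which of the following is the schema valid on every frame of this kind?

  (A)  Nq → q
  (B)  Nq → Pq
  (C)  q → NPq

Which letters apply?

A, B, C

Reflexive relations are serial.
(A) axiom T: valid iff R is reflexive. Every such R is reflexive — valid.
(B) Nq → Pq is axiom D, which corresponds to seriality. Every such R is serial — valid.
(C) q → NPq is axiom B, which corresponds to symmetry. Every such R is symmetric — valid.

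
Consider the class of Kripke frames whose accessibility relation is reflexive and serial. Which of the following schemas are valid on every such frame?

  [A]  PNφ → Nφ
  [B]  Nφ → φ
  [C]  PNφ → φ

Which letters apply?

(A) the dual of axiom 5: valid iff R is euclidean. Such an R need not be euclidean — not valid.
(B) axiom T: valid iff R is reflexive. Every such R is reflexive — valid.
(C) PNφ → φ is the dual of axiom B; it is valid on a frame exactly when R is symmetric. Such an R need not be symmetric, so not valid.

B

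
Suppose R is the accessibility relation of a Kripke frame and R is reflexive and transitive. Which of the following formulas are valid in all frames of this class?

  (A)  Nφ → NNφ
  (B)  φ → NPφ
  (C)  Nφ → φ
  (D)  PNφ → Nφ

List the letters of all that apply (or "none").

A, C

Reflexive relations are serial.
(A) Nφ → NNφ is axiom 4, which corresponds to transitivity. Every such R is transitive — valid.
(B) φ → NPφ (axiom B) characterises the symmetric frames. Such an R need not be symmetric — not valid.
(C) Nφ → φ is axiom T, which corresponds to reflexivity. Every such R is reflexive — valid.
(D) PNφ → Nφ is the dual of axiom 5; it is valid on a frame exactly when R is euclidean. Such an R need not be euclidean, so not valid.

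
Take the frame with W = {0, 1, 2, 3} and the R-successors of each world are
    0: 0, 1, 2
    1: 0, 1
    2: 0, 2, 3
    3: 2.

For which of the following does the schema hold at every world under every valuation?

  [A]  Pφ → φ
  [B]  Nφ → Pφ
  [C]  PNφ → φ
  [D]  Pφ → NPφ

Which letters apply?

R is symmetric: every R-edge is matched by its reverse.
R is not euclidean: 0 R 1 and 0 R 2 but not 1 R 2.
R is serial: every world has an R-successor.
R is not a subset of the identity: 0 R 1 with 0 ≠ 1.
(A) Pφ → φ is valid only on frames where every R-edge is a self-loop. Here R ⊄ identity — not valid.
(B) axiom D: valid iff R is serial. R is serial — valid.
(C) PNφ → φ is the dual of axiom B, which corresponds to symmetry. R is symmetric — valid.
(D) Pφ → NPφ (axiom 5) characterises the euclidean frames. R is not euclidean — not valid.

B, C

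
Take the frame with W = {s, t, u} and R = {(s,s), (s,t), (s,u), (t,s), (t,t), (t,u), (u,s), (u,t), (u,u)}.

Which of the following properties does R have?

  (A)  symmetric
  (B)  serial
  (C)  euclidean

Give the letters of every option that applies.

(A) symmetric: every R-edge is matched by its reverse.
(B) serial: every world has an R-successor.
(C) euclidean: any two R-successors of the same world are R-related.

A, B, C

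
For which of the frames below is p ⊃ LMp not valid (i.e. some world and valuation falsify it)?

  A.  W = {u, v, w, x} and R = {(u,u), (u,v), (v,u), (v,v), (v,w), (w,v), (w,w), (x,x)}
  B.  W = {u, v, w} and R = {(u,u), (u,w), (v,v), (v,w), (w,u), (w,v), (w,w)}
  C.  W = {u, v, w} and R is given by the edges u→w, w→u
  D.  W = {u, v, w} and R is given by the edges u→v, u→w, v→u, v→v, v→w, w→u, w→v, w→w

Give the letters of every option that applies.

none

The schema p ⊃ LMp is axiom B; it is valid on a frame iff R is symmetric.
(A) R is symmetric (every R-edge is matched by its reverse), so the schema is valid here.
(B) R is symmetric (every R-edge is matched by its reverse), so the schema is valid here.
(C) R is symmetric (every R-edge is matched by its reverse), so the schema is valid here.
(D) R is symmetric (every R-edge is matched by its reverse), so the schema is valid here.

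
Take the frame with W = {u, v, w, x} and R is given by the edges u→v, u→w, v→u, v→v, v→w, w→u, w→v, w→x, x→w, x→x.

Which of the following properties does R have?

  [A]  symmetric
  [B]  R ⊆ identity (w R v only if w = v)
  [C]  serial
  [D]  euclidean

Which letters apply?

A, C

(A) symmetric: every R-edge is matched by its reverse.
(B) not ⊆ identity: u R v with u ≠ v.
(C) serial: every world has an R-successor.
(D) not euclidean: w R u and w R x but not u R x.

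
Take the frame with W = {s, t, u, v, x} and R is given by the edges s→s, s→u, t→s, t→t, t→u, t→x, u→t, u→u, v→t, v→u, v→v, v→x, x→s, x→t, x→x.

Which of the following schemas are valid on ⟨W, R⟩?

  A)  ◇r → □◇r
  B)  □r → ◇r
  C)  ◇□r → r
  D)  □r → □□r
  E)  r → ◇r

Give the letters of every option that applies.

B, E

R is reflexive: each world relates to itself.
R is not symmetric: s R u but not u R s.
R is not transitive: s R u and u R t but not s R t.
R is not euclidean: s R u and s R s but not u R s.
R is serial: every world has an R-successor.
(A) axiom 5: valid iff R is euclidean. R is not euclidean — not valid.
(B) □r → ◇r is axiom D; it is valid on a frame exactly when R is serial. R is serial, so valid.
(C) ◇□r → r (the dual of axiom B) characterises the symmetric frames. R is not symmetric — not valid.
(D) axiom 4: valid iff R is transitive. R is not transitive — not valid.
(E) the dual of axiom T: valid iff R is reflexive. R is reflexive — valid.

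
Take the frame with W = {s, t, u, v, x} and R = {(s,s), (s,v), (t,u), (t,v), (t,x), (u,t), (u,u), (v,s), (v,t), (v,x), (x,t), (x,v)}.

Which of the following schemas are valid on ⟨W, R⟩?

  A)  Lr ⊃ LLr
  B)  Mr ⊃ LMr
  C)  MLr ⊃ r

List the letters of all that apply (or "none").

R is symmetric: every R-edge is matched by its reverse.
R is not transitive: s R v and v R t but not s R t.
R is not euclidean: t R u and t R v but not u R v.
(A) Lr ⊃ LLr (axiom 4) characterises the transitive frames. R is not transitive — not valid.
(B) axiom 5: valid iff R is euclidean. R is not euclidean — not valid.
(C) MLr ⊃ r is the dual of axiom B, which corresponds to symmetry. R is symmetric — valid.

C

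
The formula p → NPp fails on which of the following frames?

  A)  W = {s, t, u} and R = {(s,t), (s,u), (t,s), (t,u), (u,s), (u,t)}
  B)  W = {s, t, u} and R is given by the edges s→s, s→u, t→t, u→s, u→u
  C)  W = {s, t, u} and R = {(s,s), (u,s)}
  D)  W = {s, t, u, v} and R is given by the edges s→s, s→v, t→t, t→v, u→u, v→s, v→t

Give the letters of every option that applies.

The schema p → NPp is axiom B; it is valid on a frame iff R is symmetric.
(A) R is symmetric (every R-edge is matched by its reverse), so the schema is valid here.
(B) R is symmetric (every R-edge is matched by its reverse), so the schema is valid here.
(C) R is not symmetric (u R s but not s R u), so the schema fails here.
(D) R is symmetric (every R-edge is matched by its reverse), so the schema is valid here.

C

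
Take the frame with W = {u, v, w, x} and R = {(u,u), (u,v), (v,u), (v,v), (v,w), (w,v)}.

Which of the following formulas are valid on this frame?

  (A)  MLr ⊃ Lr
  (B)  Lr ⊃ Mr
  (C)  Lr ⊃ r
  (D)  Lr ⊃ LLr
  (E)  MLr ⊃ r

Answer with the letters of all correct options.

E

R is not reflexive: not w R w.
R is symmetric: every R-edge is matched by its reverse.
R is not transitive: u R v and v R w but not u R w.
R is not euclidean: v R u and v R w but not u R w.
R is not serial: x has no R-successor.
(A) the dual of axiom 5: valid iff R is euclidean. R is not euclidean — not valid.
(B) Lr ⊃ Mr is axiom D; it is valid on a frame exactly when R is serial. R is not serial, so not valid.
(C) axiom T: valid iff R is reflexive. R is not reflexive — not valid.
(D) Lr ⊃ LLr is axiom 4; it is valid on a frame exactly when R is transitive. R is not transitive, so not valid.
(E) MLr ⊃ r (the dual of axiom B) characterises the symmetric frames. R is symmetric — valid.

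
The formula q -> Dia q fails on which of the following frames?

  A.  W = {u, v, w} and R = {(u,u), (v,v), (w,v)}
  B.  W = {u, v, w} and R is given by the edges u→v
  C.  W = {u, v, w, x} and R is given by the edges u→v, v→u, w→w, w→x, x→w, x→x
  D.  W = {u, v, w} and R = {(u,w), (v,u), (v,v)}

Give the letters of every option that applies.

A, B, C, D

The schema q -> Dia q is the dual of axiom T; it is valid on a frame iff R is reflexive.
(A) R is not reflexive (not w R w), so the schema fails here.
(B) R is not reflexive (not u R u), so the schema fails here.
(C) R is not reflexive (not u R u), so the schema fails here.
(D) R is not reflexive (not u R u), so the schema fails here.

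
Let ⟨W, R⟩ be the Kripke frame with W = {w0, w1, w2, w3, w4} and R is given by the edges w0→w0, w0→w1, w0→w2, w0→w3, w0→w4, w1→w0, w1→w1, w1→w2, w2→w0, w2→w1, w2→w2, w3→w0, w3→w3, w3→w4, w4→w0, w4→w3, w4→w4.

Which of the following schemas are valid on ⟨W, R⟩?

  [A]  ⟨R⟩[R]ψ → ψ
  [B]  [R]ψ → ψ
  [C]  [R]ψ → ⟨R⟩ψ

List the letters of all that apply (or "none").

R is reflexive: each world relates to itself.
R is symmetric: every R-edge is matched by its reverse.
R is serial: every world has an R-successor.
(A) ⟨R⟩[R]ψ → ψ is the dual of axiom B, which corresponds to symmetry. R is symmetric — valid.
(B) [R]ψ → ψ (axiom T) characterises the reflexive frames. R is reflexive — valid.
(C) [R]ψ → ⟨R⟩ψ (axiom D) characterises the serial frames. R is serial — valid.

A, B, C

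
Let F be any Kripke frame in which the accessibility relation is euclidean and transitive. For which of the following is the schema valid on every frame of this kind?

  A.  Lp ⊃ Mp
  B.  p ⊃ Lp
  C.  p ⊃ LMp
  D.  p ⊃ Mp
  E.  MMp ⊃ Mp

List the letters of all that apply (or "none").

(A) axiom D: valid iff R is serial. Such an R need not be serial — not valid.
(B) p ⊃ Lp is valid only on frames where every R-edge is a self-loop. Such an R need not be a subset of the identity — not valid.
(C) p ⊃ LMp is axiom B; it is valid on a frame exactly when R is symmetric. Such an R need not be symmetric, so not valid.
(D) p ⊃ Mp is the dual of axiom T; it is valid on a frame exactly when R is reflexive. Such an R need not be reflexive, so not valid.
(E) MMp ⊃ Mp is the dual of axiom 4, which corresponds to transitivity. Every such R is transitive — valid.

E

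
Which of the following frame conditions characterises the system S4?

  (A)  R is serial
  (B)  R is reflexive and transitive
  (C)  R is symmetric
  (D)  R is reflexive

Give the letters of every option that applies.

B

(A) this class determines D, not S4.
(B) S4 is sound and complete for exactly this class.
(C) this class determines KB, not S4.
(D) this class determines T (= KT), not S4.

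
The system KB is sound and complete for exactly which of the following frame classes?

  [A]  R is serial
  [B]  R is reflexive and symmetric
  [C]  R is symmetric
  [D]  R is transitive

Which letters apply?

(A) this class determines D, not KB.
(B) this class determines B (= KTB), not KB.
(C) KB is sound and complete for exactly this class.
(D) this class determines K4, not KB.

C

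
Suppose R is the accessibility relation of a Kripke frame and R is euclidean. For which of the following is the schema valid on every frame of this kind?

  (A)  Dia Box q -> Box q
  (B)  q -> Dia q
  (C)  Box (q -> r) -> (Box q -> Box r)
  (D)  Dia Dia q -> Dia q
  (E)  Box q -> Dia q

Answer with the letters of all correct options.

(A) Dia Box q -> Box q is the dual of axiom 5; it is valid on a frame exactly when R is euclidean. Every such R is euclidean, so valid.
(B) the dual of axiom T: valid iff R is reflexive. Such an R need not be reflexive — not valid.
(C) Box (q -> r) -> (Box q -> Box r) is the K axiom; it holds on all frames — valid.
(D) Dia Dia q -> Dia q is the dual of axiom 4; it is valid on a frame exactly when R is transitive. Such an R need not be transitive, so not valid.
(E) axiom D: valid iff R is serial. Such an R need not be serial — not valid.

A, C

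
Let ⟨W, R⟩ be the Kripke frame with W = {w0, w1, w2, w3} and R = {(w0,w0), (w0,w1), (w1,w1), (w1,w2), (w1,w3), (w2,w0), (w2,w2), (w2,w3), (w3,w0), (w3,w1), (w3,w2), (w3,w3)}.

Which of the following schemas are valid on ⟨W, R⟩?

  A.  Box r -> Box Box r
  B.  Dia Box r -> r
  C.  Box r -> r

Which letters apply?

C

R is reflexive: each world relates to itself.
R is not symmetric: w0 R w1 but not w1 R w0.
R is not transitive: w0 R w1 and w1 R w2 but not w0 R w2.
(A) Box r -> Box Box r (axiom 4) characterises the transitive frames. R is not transitive — not valid.
(B) Dia Box r -> r is the dual of axiom B, which corresponds to symmetry. R is not symmetric — not valid.
(C) axiom T: valid iff R is reflexive. R is reflexive — valid.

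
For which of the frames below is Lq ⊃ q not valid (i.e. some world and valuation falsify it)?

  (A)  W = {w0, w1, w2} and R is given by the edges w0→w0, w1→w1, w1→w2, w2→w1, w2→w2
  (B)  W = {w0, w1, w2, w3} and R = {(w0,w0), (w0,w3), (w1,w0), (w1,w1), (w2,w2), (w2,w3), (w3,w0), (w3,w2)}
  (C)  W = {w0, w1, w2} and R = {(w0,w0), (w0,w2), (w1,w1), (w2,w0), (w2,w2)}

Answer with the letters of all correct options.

The schema Lq ⊃ q is axiom T; it is valid on a frame iff R is reflexive.
(A) R is reflexive (each world relates to itself), so the schema is valid here.
(B) R is not reflexive (not w3 R w3), so the schema fails here.
(C) R is reflexive (each world relates to itself), so the schema is valid here.

B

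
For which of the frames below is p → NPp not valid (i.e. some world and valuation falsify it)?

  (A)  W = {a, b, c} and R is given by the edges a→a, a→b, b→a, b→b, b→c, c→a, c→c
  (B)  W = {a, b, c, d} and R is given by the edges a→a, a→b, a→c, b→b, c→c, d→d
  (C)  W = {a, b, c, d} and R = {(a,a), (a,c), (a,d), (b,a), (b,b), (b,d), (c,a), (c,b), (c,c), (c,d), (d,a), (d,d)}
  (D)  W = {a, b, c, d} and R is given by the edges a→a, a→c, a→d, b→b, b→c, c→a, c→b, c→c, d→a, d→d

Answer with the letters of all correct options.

The schema p → NPp is axiom B; it is valid on a frame iff R is symmetric.
(A) R is not symmetric (b R c but not c R b), so the schema fails here.
(B) R is not symmetric (a R b but not b R a), so the schema fails here.
(C) R is not symmetric (b R a but not a R b), so the schema fails here.
(D) R is symmetric (every R-edge is matched by its reverse), so the schema is valid here.

A, B, C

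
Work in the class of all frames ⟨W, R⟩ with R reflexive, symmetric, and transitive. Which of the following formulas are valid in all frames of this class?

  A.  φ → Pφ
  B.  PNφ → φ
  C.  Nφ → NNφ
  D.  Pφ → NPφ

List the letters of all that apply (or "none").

A relation that is reflexive, symmetric, and transitive is also euclidean and serial.
(A) the dual of axiom T: valid iff R is reflexive. Every such R is reflexive — valid.
(B) PNφ → φ is the dual of axiom B; it is valid on a frame exactly when R is symmetric. Every such R is symmetric, so valid.
(C) Nφ → NNφ (axiom 4) characterises the transitive frames. Every such R is transitive — valid.
(D) axiom 5: valid iff R is euclidean. Every such R is euclidean — valid.

A, B, C, D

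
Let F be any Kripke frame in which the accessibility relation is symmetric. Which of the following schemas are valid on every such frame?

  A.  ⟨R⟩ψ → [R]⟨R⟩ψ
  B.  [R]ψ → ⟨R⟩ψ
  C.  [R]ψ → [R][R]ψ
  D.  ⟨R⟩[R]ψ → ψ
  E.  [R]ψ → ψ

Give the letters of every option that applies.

(A) ⟨R⟩ψ → [R]⟨R⟩ψ is axiom 5; it is valid on a frame exactly when R is euclidean. Such an R need not be euclidean, so not valid.
(B) axiom D: valid iff R is serial. Such an R need not be serial — not valid.
(C) [R]ψ → [R][R]ψ is axiom 4, which corresponds to transitivity. Such an R need not be transitive — not valid.
(D) ⟨R⟩[R]ψ → ψ is the dual of axiom B, which corresponds to symmetry. Every such R is symmetric — valid.
(E) axiom T: valid iff R is reflexive. Such an R need not be reflexive — not valid.

D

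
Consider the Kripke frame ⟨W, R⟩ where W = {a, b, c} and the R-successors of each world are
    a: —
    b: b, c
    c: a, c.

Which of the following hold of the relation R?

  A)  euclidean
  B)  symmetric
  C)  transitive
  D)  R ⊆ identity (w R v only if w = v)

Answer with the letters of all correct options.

none

(A) not euclidean: b R c and b R b but not c R b.
(B) not symmetric: b R c but not c R b.
(C) not transitive: b R c and c R a but not b R a.
(D) not ⊆ identity: b R c with b ≠ c.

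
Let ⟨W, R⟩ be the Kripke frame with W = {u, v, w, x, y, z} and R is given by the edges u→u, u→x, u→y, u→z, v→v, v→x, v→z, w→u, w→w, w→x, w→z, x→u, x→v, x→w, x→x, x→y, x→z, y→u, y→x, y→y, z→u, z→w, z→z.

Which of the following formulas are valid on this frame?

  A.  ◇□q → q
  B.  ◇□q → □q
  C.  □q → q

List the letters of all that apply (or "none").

C

R is reflexive: each world relates to itself.
R is not symmetric: v R z but not z R v.
R is not euclidean: u R y and u R z but not y R z.
(A) ◇□q → q is the dual of axiom B, which corresponds to symmetry. R is not symmetric — not valid.
(B) ◇□q → □q is the dual of axiom 5; it is valid on a frame exactly when R is euclidean. R is not euclidean, so not valid.
(C) □q → q (axiom T) characterises the reflexive frames. R is reflexive — valid.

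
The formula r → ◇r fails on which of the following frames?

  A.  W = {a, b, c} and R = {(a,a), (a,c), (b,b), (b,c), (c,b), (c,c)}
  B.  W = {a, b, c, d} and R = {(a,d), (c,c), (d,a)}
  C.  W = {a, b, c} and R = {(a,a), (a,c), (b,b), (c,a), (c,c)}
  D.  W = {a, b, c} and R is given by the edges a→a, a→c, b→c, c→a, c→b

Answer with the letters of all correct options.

The schema r → ◇r is the dual of axiom T; it is valid on a frame iff R is reflexive.
(A) R is reflexive (each world relates to itself), so the schema is valid here.
(B) R is not reflexive (not a R a), so the schema fails here.
(C) R is reflexive (each world relates to itself), so the schema is valid here.
(D) R is not reflexive (not b R b), so the schema fails here.

B, D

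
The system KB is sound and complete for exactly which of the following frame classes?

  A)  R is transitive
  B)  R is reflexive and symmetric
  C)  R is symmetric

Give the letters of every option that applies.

C

(A) this class determines K4, not KB.
(B) this class determines B (= KTB), not KB.
(C) KB is sound and complete for exactly this class.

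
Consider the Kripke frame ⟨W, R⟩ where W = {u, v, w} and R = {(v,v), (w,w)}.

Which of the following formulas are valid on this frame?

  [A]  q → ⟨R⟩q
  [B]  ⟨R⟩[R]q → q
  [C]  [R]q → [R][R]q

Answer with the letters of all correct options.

R is not reflexive: not u R u.
R is symmetric: every R-edge is matched by its reverse.
R is transitive: R is closed under composition.
(A) q → ⟨R⟩q is the dual of axiom T, which corresponds to reflexivity. R is not reflexive — not valid.
(B) ⟨R⟩[R]q → q is the dual of axiom B; it is valid on a frame exactly when R is symmetric. R is symmetric, so valid.
(C) [R]q → [R][R]q is axiom 4, which corresponds to transitivity. R is transitive — valid.

B, C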